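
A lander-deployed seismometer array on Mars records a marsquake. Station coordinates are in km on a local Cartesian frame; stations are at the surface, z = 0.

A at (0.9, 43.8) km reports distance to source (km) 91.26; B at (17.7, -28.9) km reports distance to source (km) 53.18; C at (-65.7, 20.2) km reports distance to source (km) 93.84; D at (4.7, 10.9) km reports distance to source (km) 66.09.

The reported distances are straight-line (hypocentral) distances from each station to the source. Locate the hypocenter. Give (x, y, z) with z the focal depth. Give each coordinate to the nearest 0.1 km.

x ≈ -5.5 km, y ≈ -33.8 km, depth ≈ 47.6 km

Each station gives a sphere (x−x_i)² + (y−y_i)² + z² = d_i² (stations at z=0).
Subtracting the A sphere from B and C: z² cancels, leaving linear equations in x and y:
33.6 x − 145.4 y = 4729.53
-133.2 x − 47.2 y = 2327.72
Solving: x ≈ -5.499, y ≈ -33.798 km (keep extra digits for the depth step; rounded: -5.5, -33.8).
Then from the A sphere: z² = 91.26² − (x − 0.9)² − (y − 43.8)² with x = -5.499, y = -33.798, so z ≈ 47.602 ≈ 47.6 km.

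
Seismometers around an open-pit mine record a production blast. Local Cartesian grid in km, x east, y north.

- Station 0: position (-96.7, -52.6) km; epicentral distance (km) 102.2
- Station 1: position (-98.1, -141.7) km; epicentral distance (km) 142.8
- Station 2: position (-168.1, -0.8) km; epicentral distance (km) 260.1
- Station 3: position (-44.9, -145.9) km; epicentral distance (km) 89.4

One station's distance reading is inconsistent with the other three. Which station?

Station 0

Solve using three stations at a time. Using Station 1, Station 2, Station 3 (subtract circle equations pairwise → linear system) gives (x, y) ≈ (44.5, -150.7).
Distances from that point to each station vs reported:
  Station 0: calculated 171.9 vs reported 102.2 → residual 69.7 km
  Station 1: calculated 142.9 vs reported 142.8 → residual 0.1 km
  Station 2: calculated 260.1 vs reported 260.1 → residual 0.0 km
  Station 3: calculated 89.5 vs reported 89.4 → residual 0.1 km
Station 1, Station 2, Station 3 are mutually consistent (residuals ≈ 0); Station 0 is off by 69.7 km.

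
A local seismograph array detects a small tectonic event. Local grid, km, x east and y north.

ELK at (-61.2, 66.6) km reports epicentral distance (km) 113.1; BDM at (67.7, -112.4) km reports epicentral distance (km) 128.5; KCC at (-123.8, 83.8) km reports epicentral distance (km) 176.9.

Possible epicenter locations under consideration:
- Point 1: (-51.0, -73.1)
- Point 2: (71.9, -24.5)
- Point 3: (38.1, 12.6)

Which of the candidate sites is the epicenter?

For each candidate, compare |candidate − station| to the reported distance:
Point 1: residuals ELK 27.0, BDM 3.5, KCC 3.9 → max 27.0 km
Point 2: residuals ELK 48.2, BDM 40.5, KCC 46.8 → max 48.2 km
Point 3: residuals ELK 0.1, BDM 0.0, KCC 0.0 → max 0.1 km
Only Point 3 has all residuals ≈ 0.

Point 3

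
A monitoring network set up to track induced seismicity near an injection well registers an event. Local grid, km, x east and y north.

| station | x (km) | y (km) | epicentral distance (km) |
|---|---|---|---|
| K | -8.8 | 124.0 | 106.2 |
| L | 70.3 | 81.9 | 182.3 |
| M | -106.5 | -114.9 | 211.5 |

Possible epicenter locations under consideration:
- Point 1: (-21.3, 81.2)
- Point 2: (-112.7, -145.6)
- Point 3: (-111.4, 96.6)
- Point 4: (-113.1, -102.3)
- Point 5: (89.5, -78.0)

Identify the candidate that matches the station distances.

Point 3

For each candidate, compare |candidate − station| to the reported distance:
Point 1: residuals K 61.6, L 90.7, M 2.3 → max 90.7 km
Point 2: residuals K 182.7, L 109.7, M 180.2 → max 182.7 km
Point 3: residuals K 0.0, L 0.0, M 0.1 → max 0.1 km
Point 4: residuals K 143.0, L 77.6, M 197.3 → max 197.3 km
Point 5: residuals K 118.4, L 21.3, M 12.1 → max 118.4 km
Only Point 3 has all residuals ≈ 0.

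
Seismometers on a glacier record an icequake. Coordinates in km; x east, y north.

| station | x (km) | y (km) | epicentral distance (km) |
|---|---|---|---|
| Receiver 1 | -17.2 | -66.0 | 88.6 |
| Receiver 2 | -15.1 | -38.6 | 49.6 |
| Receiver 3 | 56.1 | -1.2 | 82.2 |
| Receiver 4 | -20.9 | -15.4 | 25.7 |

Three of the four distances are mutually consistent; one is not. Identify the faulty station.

Solve using three stations at a time. Using Receiver 2, Receiver 3, Receiver 4 (subtract circle equations pairwise → linear system) gives (x, y) ≈ (-25.4, 9.9).
Distances from that point to each station vs reported:
  Receiver 1: calculated 76.4 vs reported 88.6 → residual 12.2 km
  Receiver 2: calculated 49.6 vs reported 49.6 → residual 0.0 km
  Receiver 3: calculated 82.2 vs reported 82.2 → residual 0.0 km
  Receiver 4: calculated 25.7 vs reported 25.7 → residual 0.0 km
Receiver 2, Receiver 3, Receiver 4 are mutually consistent (residuals ≈ 0); Receiver 1 is off by 12.2 km.

Receiver 1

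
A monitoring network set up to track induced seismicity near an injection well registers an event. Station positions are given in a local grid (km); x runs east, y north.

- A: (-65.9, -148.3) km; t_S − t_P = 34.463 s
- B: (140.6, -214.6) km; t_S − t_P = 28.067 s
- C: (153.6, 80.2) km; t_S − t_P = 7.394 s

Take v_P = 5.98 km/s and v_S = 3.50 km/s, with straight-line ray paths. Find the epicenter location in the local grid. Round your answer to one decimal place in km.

Distance from S−P lag: d = Δt · v_P v_S / (v_P − v_S) = Δt · (5.98·3.50)/(5.98−3.50) ≈ 8.4395·Δt.
So d_A = 290.85, d_B = 236.87, d_C = 62.40 km.
Circle about each station: (x + 65.9)² + (y + 148.3)² = 290.85²; (x − 140.6)² + (y + 214.6)² = 236.87²; (x − 153.6)² + (y − 80.2)² = 62.40².
Subtracting pairs of circle equations eliminates x²+y² and gives linear equations (the radical axes):
413.0 x − 132.6 y = 67972.15
439.0 x + 457.0 y = 84389.26
Solving the 2×2 system: x ≈ 171.1, y ≈ 20.3 km.

(171.1, 20.3)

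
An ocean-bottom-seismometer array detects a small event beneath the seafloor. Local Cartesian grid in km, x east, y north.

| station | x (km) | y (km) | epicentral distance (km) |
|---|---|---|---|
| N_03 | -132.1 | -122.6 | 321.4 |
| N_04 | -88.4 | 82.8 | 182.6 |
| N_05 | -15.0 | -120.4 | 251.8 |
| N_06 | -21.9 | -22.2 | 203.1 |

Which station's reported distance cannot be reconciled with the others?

Solve using three stations at a time. Using N_03, N_04, N_05 (subtract circle equations pairwise → linear system) gives (x, y) ≈ (92.5, 107.3).
Distances from that point to each station vs reported:
  N_03: calculated 321.4 vs reported 321.4 → residual 0.0 km
  N_04: calculated 182.5 vs reported 182.6 → residual 0.1 km
  N_05: calculated 251.8 vs reported 251.8 → residual 0.0 km
  N_06: calculated 172.8 vs reported 203.1 → residual 30.3 km
N_03, N_04, N_05 are mutually consistent (residuals ≈ 0); N_06 is off by 30.3 km.

N_06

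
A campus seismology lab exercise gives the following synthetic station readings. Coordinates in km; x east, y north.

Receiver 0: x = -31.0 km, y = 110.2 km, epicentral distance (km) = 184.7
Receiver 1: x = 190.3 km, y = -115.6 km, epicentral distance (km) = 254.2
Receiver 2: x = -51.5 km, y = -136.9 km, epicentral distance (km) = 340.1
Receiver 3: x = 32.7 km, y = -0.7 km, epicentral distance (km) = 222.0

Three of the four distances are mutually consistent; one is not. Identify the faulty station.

Solve using three stations at a time. Using Receiver 0, Receiver 1, Receiver 2 (subtract circle equations pairwise → linear system) gives (x, y) ≈ (151.9, 135.6).
Distances from that point to each station vs reported:
  Receiver 0: calculated 184.7 vs reported 184.7 → residual 0.0 km
  Receiver 1: calculated 254.2 vs reported 254.2 → residual 0.0 km
  Receiver 2: calculated 340.1 vs reported 340.1 → residual 0.0 km
  Receiver 3: calculated 181.1 vs reported 222.0 → residual 40.9 km
Receiver 0, Receiver 1, Receiver 2 are mutually consistent (residuals ≈ 0); Receiver 3 is off by 40.9 km.

Receiver 3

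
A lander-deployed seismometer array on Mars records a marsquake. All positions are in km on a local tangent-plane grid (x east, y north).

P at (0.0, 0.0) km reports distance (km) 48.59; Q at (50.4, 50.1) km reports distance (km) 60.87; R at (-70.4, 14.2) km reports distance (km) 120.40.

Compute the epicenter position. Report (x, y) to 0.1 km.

Circle about each station: x² + y² = 48.59²; (x − 50.4)² + (y − 50.1)² = 60.87²; (x + 70.4)² + (y − 14.2)² = 120.40².
Subtracting pairs of circle equations eliminates x²+y² and gives linear equations (the radical axes):
100.8 x + 100.2 y = 3706.00
-140.8 x + 28.4 y = -6977.37
Solving the 2×2 system: x ≈ 47.4, y ≈ -10.7 km.

x ≈ 47.4 km, y ≈ -10.7 km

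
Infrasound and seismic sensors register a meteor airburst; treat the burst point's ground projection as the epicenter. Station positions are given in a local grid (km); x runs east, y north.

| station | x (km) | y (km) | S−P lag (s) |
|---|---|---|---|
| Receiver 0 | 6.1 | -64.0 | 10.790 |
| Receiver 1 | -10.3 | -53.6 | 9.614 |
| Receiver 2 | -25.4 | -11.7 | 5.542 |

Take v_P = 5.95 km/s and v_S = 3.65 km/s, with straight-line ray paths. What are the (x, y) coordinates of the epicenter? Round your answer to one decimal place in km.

-6.5 km east, 37.1 km north

Distance from S−P lag: d = Δt · v_P v_S / (v_P − v_S) = Δt · (5.95·3.65)/(5.95−3.65) ≈ 9.4424·Δt.
So d_Receiver 0 = 101.88, d_Receiver 1 = 90.78, d_Receiver 2 = 52.33 km.
Circle about each station: (x − 6.1)² + (y + 64.0)² = 101.88²; (x + 10.3)² + (y + 53.6)² = 90.78²; (x + 25.4)² + (y + 11.7)² = 52.33².
Subtracting pairs of circle equations eliminates x²+y² and gives linear equations (the radical axes):
-32.8 x + 20.8 y = 984.37
-63.0 x + 104.6 y = 4289.95
Solving the 2×2 system: x ≈ -6.5, y ≈ 37.1 km.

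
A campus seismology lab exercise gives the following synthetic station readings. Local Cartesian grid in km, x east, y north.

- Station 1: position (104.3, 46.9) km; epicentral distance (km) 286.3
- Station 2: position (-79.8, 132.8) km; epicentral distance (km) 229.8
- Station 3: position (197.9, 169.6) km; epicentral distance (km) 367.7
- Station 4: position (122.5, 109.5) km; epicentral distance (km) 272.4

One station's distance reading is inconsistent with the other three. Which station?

Station 1

Solve using three stations at a time. Using Station 2, Station 3, Station 4 (subtract circle equations pairwise → linear system) gives (x, y) ≈ (-56.5, -96.0).
Distances from that point to each station vs reported:
  Station 1: calculated 215.2 vs reported 286.3 → residual 71.1 km
  Station 2: calculated 230.0 vs reported 229.8 → residual 0.2 km
  Station 3: calculated 367.8 vs reported 367.7 → residual 0.1 km
  Station 4: calculated 272.6 vs reported 272.4 → residual 0.2 km
Station 2, Station 3, Station 4 are mutually consistent (residuals ≈ 0); Station 1 is off by 71.1 km.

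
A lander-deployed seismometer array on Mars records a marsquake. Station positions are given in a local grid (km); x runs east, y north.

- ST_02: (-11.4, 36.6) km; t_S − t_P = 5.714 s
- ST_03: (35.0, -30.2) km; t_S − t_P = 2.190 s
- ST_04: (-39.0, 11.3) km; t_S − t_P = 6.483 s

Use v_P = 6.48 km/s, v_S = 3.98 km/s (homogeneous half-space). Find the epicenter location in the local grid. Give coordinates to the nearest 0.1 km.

Distance from S−P lag: d = Δt · v_P v_S / (v_P − v_S) = Δt · (6.48·3.98)/(6.48−3.98) ≈ 10.3162·Δt.
So d_ST_02 = 58.95, d_ST_03 = 22.59, d_ST_04 = 66.88 km.
Circle about each station: (x + 11.4)² + (y − 36.6)² = 58.95²; (x − 35.0)² + (y + 30.2)² = 22.59²; (x + 39.0)² + (y − 11.3)² = 66.88².
Subtracting the ST_02 equation from the ST_03 and ST_04 equations removes the quadratic terms:
92.8 x − 133.6 y = 3632.31
-55.2 x − 50.6 y = -818.66
Solving the 2×2 system: x ≈ 24.3, y ≈ -10.3 km.

x ≈ 24.3 km, y ≈ -10.3 km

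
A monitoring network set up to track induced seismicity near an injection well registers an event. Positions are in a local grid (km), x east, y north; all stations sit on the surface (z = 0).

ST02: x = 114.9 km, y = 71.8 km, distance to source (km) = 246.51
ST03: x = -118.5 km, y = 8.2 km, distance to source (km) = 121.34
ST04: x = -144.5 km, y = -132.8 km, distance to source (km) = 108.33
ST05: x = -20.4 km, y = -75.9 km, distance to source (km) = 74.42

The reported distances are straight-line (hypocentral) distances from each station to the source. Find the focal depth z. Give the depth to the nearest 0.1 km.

Each station gives a sphere (x−x_i)² + (y−y_i)² + z² = d_i² (stations at z=0).
Subtracting the ST02 sphere from ST03 and ST04: z² cancels, leaving linear equations in x and y:
-466.8 x − 127.2 y = 41796.02
-518.8 x − 409.2 y = 69190.63
Solving: x ≈ -66.403, y ≈ -84.900 km (keep extra digits for the depth step; rounded: -66.4, -84.9).
Then from the ST02 sphere: z² = 246.51² − (x − 114.9)² − (y − 71.8)² with x = -66.403, y = -84.900, so z ≈ 57.806 ≈ 57.8 km.
Check against ST05 (with the unrounded solution): distance 74.42 ≈ 74.42 km. ✓

z ≈ 57.8 km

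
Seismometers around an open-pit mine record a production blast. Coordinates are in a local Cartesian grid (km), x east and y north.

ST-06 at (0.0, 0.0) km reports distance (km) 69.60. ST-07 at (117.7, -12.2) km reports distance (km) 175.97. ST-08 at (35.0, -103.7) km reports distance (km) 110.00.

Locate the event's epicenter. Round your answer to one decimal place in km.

Circle about each station: x² + y² = 69.60²; (x − 117.7)² + (y + 12.2)² = 175.97²; (x − 35.0)² + (y + 103.7)² = 110.00².
Subtracting pairs of circle equations eliminates x²+y² and gives linear equations (the radical axes):
235.4 x − 24.4 y = -12119.15
70.0 x − 207.4 y = 4722.85
Solving the 2×2 system: x ≈ -55.8, y ≈ -41.6 km.
Check against ST-06 (with the unrounded x, y): √(x²+y²) = 69.60 ≈ 69.60 km. ✓

x ≈ -55.8 km, y ≈ -41.6 km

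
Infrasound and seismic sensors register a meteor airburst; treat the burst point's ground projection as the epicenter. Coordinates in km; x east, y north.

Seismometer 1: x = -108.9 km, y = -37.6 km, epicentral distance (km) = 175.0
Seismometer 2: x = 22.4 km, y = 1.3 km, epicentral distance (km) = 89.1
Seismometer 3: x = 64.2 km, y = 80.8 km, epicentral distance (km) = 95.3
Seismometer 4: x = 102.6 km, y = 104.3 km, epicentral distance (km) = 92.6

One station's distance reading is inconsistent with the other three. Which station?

Solve using three stations at a time. Using Seismometer 1, Seismometer 2, Seismometer 4 (subtract circle equations pairwise → linear system) gives (x, y) ≈ (11.2, 89.7).
Distances from that point to each station vs reported:
  Seismometer 1: calculated 175.0 vs reported 175.0 → residual 0.0 km
  Seismometer 2: calculated 89.1 vs reported 89.1 → residual 0.0 km
  Seismometer 3: calculated 53.7 vs reported 95.3 → residual 41.6 km
  Seismometer 4: calculated 92.6 vs reported 92.6 → residual 0.0 km
Seismometer 1, Seismometer 2, Seismometer 4 are mutually consistent (residuals ≈ 0); Seismometer 3 is off by 41.6 km.

Seismometer 3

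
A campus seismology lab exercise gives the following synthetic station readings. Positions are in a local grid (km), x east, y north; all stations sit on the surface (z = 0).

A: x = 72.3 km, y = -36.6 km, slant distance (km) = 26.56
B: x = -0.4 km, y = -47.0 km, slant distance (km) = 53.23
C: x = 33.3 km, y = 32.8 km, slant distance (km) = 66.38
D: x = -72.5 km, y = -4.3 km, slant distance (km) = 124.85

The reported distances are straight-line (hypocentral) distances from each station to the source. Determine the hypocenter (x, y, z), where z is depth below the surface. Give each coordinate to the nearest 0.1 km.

Each station gives a sphere (x−x_i)² + (y−y_i)² + z² = d_i² (stations at z=0).
Subtracting the A sphere from B and C: z² cancels, leaving linear equations in x and y:
-145.4 x − 20.8 y = -6485.69
-78.0 x + 138.8 y = -8082.99
Solving: x ≈ 48.998, y ≈ -30.700 km (keep extra digits for the depth step; rounded: 49.0, -30.7).
Then from the A sphere: z² = 26.56² − (x − 72.3)² − (y + 36.6)² with x = 48.998, y = -30.700, so z ≈ 11.298 ≈ 11.3 km.

x ≈ 49.0 km, y ≈ -30.7 km, depth ≈ 11.3 km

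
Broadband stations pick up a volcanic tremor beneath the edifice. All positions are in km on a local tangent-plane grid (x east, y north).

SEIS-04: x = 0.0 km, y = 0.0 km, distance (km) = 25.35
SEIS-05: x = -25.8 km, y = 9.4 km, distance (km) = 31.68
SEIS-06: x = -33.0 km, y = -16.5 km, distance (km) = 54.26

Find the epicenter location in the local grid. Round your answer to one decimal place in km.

(1.6, 25.3)

Circle about each station: x² + y² = 25.35²; (x + 25.8)² + (y − 9.4)² = 31.68²; (x + 33.0)² + (y + 16.5)² = 54.26².
Subtracting the SEIS-04 equation from the SEIS-05 and SEIS-06 equations removes the quadratic terms:
-51.6 x + 18.8 y = 393.00
-66.0 x − 33.0 y = -940.28
Solving the 2×2 system: x ≈ 1.6, y ≈ 25.3 km.
Check against SEIS-04 (with the unrounded x, y): √(x²+y²) = 25.34 ≈ 25.35 km. ✓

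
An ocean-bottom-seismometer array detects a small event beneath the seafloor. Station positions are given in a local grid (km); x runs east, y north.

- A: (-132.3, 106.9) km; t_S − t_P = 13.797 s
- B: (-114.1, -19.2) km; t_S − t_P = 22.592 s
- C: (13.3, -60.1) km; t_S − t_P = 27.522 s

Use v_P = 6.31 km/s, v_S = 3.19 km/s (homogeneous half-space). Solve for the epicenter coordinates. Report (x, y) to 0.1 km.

Distance from S−P lag: d = Δt · v_P v_S / (v_P − v_S) = Δt · (6.31·3.19)/(6.31−3.19) ≈ 6.4516·Δt.
So d_A = 89.01, d_B = 145.75, d_C = 177.56 km.
Circle about each station: (x + 132.3)² + (y − 106.9)² = 89.01²; (x + 114.1)² + (y + 19.2)² = 145.75²; (x − 13.3)² + (y + 60.1)² = 177.56².
Subtracting pairs of circle equations eliminates x²+y² and gives linear equations (the radical axes):
36.4 x − 252.2 y = -28863.73
291.2 x − 334.0 y = -48746.77
Solving the 2×2 system: x ≈ -43.3, y ≈ 108.2 km.

(-43.3, 108.2)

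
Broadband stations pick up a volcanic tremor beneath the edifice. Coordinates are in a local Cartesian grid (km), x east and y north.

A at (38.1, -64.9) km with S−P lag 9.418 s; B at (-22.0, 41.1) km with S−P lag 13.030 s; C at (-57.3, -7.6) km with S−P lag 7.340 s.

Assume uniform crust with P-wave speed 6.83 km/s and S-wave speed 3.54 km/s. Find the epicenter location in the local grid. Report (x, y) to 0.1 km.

-30.3 km east, -54.3 km north

Distance from S−P lag: d = Δt · v_P v_S / (v_P − v_S) = Δt · (6.83·3.54)/(6.83−3.54) ≈ 7.3490·Δt.
So d_A = 69.21, d_B = 95.76, d_C = 53.94 km.
Circle about each station: (x − 38.1)² + (y + 64.9)² = 69.21²; (x + 22.0)² + (y − 41.1)² = 95.76²; (x + 57.3)² + (y + 7.6)² = 53.94².
Subtracting the A equation from the B and C equations removes the quadratic terms:
-120.2 x + 212.0 y = -7870.36
-190.8 x + 114.6 y = -442.07
Solving the 2×2 system: x ≈ -30.3, y ≈ -54.3 km.
Check against A (with the unrounded x, y): √((x − 38.1)²+(y + 64.9)²) = 69.22 ≈ 69.21 km. ✓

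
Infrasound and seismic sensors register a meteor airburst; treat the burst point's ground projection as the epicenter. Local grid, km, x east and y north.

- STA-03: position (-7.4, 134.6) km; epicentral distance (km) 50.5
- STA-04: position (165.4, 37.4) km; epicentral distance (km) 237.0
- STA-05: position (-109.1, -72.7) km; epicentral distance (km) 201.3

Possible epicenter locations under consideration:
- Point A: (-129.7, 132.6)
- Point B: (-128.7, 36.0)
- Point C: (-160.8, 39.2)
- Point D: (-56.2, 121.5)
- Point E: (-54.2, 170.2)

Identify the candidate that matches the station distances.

Point D

For each candidate, compare |candidate − station| to the reported distance:
Point A: residuals STA-03 71.8, STA-04 73.1, STA-05 5.0 → max 73.1 km
Point B: residuals STA-03 105.8, STA-04 57.1, STA-05 90.8 → max 105.8 km
Point C: residuals STA-03 130.1, STA-04 89.2, STA-05 78.0 → max 130.1 km
Point D: residuals STA-03 0.0, STA-04 0.0, STA-05 0.0 → max 0.0 km
Point E: residuals STA-03 8.3, STA-04 19.6, STA-05 47.7 → max 47.7 km
Only Point D has all residuals ≈ 0.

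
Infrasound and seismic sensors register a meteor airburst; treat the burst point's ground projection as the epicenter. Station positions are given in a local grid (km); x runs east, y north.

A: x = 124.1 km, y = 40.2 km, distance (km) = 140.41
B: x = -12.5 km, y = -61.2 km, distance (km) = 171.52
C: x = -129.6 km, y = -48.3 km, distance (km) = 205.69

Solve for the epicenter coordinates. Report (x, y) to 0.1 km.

Circle about each station: (x − 124.1)² + (y − 40.2)² = 140.41²; (x + 12.5)² + (y + 61.2)² = 171.52²; (x + 129.6)² + (y + 48.3)² = 205.69².
Subtracting the A equation from the B and C equations removes the quadratic terms:
-273.2 x − 202.8 y = -22819.30
-507.4 x − 177.0 y = -20481.21
Solving the 2×2 system: x ≈ 2.1, y ≈ 109.7 km.
Check against A (with the unrounded x, y): √((x − 124.1)²+(y − 40.2)²) = 140.40 ≈ 140.41 km. ✓

x ≈ 2.1 km, y ≈ 109.7 km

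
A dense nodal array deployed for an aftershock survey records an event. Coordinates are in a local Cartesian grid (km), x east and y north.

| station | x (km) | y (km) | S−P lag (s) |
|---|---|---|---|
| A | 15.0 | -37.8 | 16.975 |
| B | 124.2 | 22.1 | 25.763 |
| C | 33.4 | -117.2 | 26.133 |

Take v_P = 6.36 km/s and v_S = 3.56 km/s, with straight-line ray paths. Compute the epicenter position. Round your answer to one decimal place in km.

x ≈ -80.5 km, y ≈ 60.8 km

Distance from S−P lag: d = Δt · v_P v_S / (v_P − v_S) = Δt · (6.36·3.56)/(6.36−3.56) ≈ 8.0863·Δt.
So d_A = 137.26, d_B = 208.33, d_C = 211.32 km.
Circle about each station: (x − 15.0)² + (y + 37.8)² = 137.26²; (x − 124.2)² + (y − 22.1)² = 208.33²; (x − 33.4)² + (y + 117.2)² = 211.32².
Subtracting pairs of circle equations eliminates x²+y² and gives linear equations (the radical axes):
218.4 x + 119.8 y = -10300.87
36.8 x − 158.8 y = -12618.27
Solving the 2×2 system: x ≈ -80.5, y ≈ 60.8 km.
Check against A (with the unrounded x, y): √((x − 15.0)²+(y + 37.8)²) = 137.28 ≈ 137.26 km. ✓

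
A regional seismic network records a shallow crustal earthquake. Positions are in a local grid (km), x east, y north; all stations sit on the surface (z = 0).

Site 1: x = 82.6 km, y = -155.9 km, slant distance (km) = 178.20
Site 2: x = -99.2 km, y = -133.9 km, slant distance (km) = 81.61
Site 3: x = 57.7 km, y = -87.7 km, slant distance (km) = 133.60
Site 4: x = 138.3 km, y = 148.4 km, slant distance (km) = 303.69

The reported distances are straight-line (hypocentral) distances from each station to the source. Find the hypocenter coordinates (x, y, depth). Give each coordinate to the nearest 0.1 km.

(-68.3, -70.4, 40.9)

Each station gives a sphere (x−x_i)² + (y−y_i)² + z² = d_i² (stations at z=0).
Subtracting the Site 1 sphere from Site 2 and Site 3: z² cancels, leaving linear equations in x and y:
-363.6 x + 44.0 y = 21737.33
-49.8 x + 136.4 y = -6200.71
Solving: x ≈ -68.303, y ≈ -70.397 km (keep extra digits for the depth step; rounded: -68.3, -70.4).
Then from the Site 1 sphere: z² = 178.20² − (x − 82.6)² − (y + 155.9)² with x = -68.303, y = -70.397, so z ≈ 40.899 ≈ 40.9 km.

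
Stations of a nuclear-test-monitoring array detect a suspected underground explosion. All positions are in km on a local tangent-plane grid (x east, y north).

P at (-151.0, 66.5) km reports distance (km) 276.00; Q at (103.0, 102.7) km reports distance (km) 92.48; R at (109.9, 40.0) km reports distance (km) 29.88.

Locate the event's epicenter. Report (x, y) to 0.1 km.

Circle about each station: (x + 151.0)² + (y − 66.5)² = 276.00²; (x − 103.0)² + (y − 102.7)² = 92.48²; (x − 109.9)² + (y − 40.0)² = 29.88².
Subtracting the P equation from the Q and R equations removes the quadratic terms:
508.0 x + 72.4 y = 61556.49
521.8 x − 53.0 y = 61737.95
Solving the 2×2 system: x ≈ 119.5, y ≈ 11.7 km.

(119.5, 11.7)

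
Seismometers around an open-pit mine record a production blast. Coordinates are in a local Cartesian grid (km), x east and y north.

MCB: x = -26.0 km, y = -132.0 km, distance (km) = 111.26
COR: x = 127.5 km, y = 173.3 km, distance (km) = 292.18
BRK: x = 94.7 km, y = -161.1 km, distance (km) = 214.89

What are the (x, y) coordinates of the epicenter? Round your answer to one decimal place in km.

Circle about each station: (x + 26.0)² + (y + 132.0)² = 111.26²; (x − 127.5)² + (y − 173.3)² = 292.18²; (x − 94.7)² + (y + 161.1)² = 214.89².
Subtracting the MCB equation from the COR and BRK equations removes the quadratic terms:
307.0 x + 610.6 y = -44801.22
241.4 x − 58.2 y = -16977.62
Solving the 2×2 system: x ≈ -78.5, y ≈ -33.9 km.

(-78.5, -33.9)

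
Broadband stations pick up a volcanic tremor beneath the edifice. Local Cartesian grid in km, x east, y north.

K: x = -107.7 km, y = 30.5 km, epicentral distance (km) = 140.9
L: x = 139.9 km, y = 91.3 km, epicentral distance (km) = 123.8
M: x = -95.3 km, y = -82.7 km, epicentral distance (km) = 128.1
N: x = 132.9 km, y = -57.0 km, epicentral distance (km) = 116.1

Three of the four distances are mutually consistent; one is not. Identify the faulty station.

Solve using three stations at a time. Using K, M, N (subtract circle equations pairwise → linear system) gives (x, y) ≈ (20.5, -27.9).
Distances from that point to each station vs reported:
  K: calculated 140.9 vs reported 140.9 → residual 0.0 km
  L: calculated 168.7 vs reported 123.8 → residual 44.9 km
  M: calculated 128.1 vs reported 128.1 → residual 0.0 km
  N: calculated 116.1 vs reported 116.1 → residual 0.0 km
K, M, N are mutually consistent (residuals ≈ 0); L is off by 44.9 km.

L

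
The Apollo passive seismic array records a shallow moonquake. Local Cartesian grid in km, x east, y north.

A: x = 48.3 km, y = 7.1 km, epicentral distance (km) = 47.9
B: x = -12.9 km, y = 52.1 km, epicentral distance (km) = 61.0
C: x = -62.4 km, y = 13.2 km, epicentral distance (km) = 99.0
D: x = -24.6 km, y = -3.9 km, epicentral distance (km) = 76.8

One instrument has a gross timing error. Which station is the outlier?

B

Solve using three stations at a time. Using A, C, D (subtract circle equations pairwise → linear system) gives (x, y) ≈ (29.1, 51.0).
Distances from that point to each station vs reported:
  A: calculated 47.9 vs reported 47.9 → residual 0.0 km
  B: calculated 42.0 vs reported 61.0 → residual 19.0 km
  C: calculated 99.0 vs reported 99.0 → residual 0.0 km
  D: calculated 76.8 vs reported 76.8 → residual 0.0 km
A, C, D are mutually consistent (residuals ≈ 0); B is off by 19.0 km.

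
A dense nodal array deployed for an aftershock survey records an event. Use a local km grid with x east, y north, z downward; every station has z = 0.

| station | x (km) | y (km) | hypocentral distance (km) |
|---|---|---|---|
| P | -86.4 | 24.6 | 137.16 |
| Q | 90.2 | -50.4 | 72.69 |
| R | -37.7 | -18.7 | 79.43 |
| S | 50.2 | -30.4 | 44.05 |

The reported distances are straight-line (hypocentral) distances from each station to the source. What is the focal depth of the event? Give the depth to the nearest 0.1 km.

depth ≈ 37.8 km

Each station gives a sphere (x−x_i)² + (y−y_i)² + z² = d_i² (stations at z=0).
Subtracting the P sphere from Q and R: z² cancels, leaving linear equations in x and y:
353.2 x − 150.0 y = 16135.11
97.4 x − 86.6 y = 6204.60
Solving: x ≈ 29.205, y ≈ -38.800 km (keep extra digits for the depth step; rounded: 29.2, -38.8).
Then from the P sphere: z² = 137.16² − (x + 86.4)² − (y − 24.6)² with x = 29.205, y = -38.800, so z ≈ 37.799 ≈ 37.8 km.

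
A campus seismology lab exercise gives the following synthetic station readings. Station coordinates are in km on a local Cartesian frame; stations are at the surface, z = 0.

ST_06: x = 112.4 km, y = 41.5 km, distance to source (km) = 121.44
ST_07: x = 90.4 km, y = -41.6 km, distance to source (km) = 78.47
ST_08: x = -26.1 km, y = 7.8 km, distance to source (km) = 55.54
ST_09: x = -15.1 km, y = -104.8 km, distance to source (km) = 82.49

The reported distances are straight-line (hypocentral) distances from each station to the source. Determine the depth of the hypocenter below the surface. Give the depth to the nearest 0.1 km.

depth ≈ 12.3 km

Each station gives a sphere (x−x_i)² + (y−y_i)² + z² = d_i² (stations at z=0).
Subtracting the ST_06 sphere from ST_07 and ST_08: z² cancels, leaving linear equations in x and y:
-44.0 x − 166.2 y = 4136.84
-277.0 x − 67.4 y = -1950.98
Solving: x ≈ 14.002, y ≈ -28.598 km (keep extra digits for the depth step; rounded: 14.0, -28.6).
Then from the ST_06 sphere: z² = 121.44² − (x − 112.4)² − (y − 41.5)² with x = 14.002, y = -28.598, so z ≈ 12.320 ≈ 12.3 km.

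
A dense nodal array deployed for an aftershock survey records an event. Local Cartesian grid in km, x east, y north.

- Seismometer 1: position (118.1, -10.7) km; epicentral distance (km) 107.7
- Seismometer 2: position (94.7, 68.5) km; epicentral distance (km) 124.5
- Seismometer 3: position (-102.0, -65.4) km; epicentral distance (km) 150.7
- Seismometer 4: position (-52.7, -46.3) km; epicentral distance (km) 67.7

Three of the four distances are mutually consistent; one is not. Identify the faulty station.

Solve using three stations at a time. Using Seismometer 1, Seismometer 2, Seismometer 4 (subtract circle equations pairwise → linear system) gives (x, y) ≈ (11.2, -23.9).
Distances from that point to each station vs reported:
  Seismometer 1: calculated 107.7 vs reported 107.7 → residual 0.0 km
  Seismometer 2: calculated 124.5 vs reported 124.5 → residual 0.0 km
  Seismometer 3: calculated 120.6 vs reported 150.7 → residual 30.1 km
  Seismometer 4: calculated 67.7 vs reported 67.7 → residual 0.0 km
Seismometer 1, Seismometer 2, Seismometer 4 are mutually consistent (residuals ≈ 0); Seismometer 3 is off by 30.1 km.

Seismometer 3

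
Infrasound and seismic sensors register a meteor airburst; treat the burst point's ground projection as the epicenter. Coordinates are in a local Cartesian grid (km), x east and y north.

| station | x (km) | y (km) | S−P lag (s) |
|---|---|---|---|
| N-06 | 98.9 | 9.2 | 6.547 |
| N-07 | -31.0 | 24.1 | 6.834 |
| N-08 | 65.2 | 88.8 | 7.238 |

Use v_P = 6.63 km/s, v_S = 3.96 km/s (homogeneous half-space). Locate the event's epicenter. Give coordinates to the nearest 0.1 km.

Distance from S−P lag: d = Δt · v_P v_S / (v_P − v_S) = Δt · (6.63·3.96)/(6.63−3.96) ≈ 9.8333·Δt.
So d_N-06 = 64.38, d_N-07 = 67.20, d_N-08 = 71.17 km.
Circle about each station: (x − 98.9)² + (y − 9.2)² = 64.38²; (x + 31.0)² + (y − 24.1)² = 67.20²; (x − 65.2)² + (y − 88.8)² = 71.17².
Subtracting the N-06 equation from the N-07 and N-08 equations removes the quadratic terms:
-259.8 x + 29.8 y = -8695.10
-67.4 x + 159.2 y = 1350.25
Solving the 2×2 system: x ≈ 36.2, y ≈ 23.8 km.

(36.2, 23.8)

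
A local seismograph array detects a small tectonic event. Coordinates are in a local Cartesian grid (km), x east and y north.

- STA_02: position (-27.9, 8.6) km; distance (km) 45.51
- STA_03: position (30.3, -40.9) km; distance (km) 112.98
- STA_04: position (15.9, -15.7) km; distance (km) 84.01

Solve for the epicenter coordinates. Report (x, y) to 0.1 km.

Circle about each station: (x + 27.9)² + (y − 8.6)² = 45.51²; (x − 30.3)² + (y + 40.9)² = 112.98²; (x − 15.9)² + (y + 15.7)² = 84.01².
Subtracting the STA_02 equation from the STA_03 and STA_04 equations removes the quadratic terms:
116.4 x − 99.0 y = -8954.79
87.6 x − 48.6 y = -5339.59
Solving the 2×2 system: x ≈ -31.0, y ≈ 54.0 km.

-31.0 km east, 54.0 km north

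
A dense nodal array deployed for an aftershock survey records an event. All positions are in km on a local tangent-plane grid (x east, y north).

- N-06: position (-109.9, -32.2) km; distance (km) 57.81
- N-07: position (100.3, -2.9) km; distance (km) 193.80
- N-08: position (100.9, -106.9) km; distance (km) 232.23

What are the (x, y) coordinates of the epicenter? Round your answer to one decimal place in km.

x ≈ -91.8 km, y ≈ 22.7 km

Circle about each station: (x + 109.9)² + (y + 32.2)² = 57.81²; (x − 100.3)² + (y + 2.9)² = 193.80²; (x − 100.9)² + (y + 106.9)² = 232.23².
Subtracting the N-06 equation from the N-07 and N-08 equations removes the quadratic terms:
420.4 x + 58.6 y = -37262.79
421.6 x − 149.4 y = -42095.21
Solving the 2×2 system: x ≈ -91.8, y ≈ 22.7 km.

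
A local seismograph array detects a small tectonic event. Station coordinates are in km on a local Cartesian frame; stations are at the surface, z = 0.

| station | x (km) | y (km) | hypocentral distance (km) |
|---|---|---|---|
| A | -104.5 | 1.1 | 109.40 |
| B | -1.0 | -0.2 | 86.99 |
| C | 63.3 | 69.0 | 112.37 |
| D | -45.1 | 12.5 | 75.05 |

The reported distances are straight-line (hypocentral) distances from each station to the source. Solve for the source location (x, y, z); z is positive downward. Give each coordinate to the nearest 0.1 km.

(-30.8, 55.4, 59.9)

Each station gives a sphere (x−x_i)² + (y−y_i)² + z² = d_i² (stations at z=0).
Subtracting the A sphere from B and C: z² cancels, leaving linear equations in x and y:
207.0 x − 2.6 y = -6519.32
335.6 x + 135.8 y = -2812.23
Solving: x ≈ -30.798, y ≈ 55.403 km (keep extra digits for the depth step; rounded: -30.8, 55.4).
Then from the A sphere: z² = 109.40² − (x + 104.5)² − (y − 1.1)² with x = -30.798, y = 55.403, so z ≈ 59.896 ≈ 59.9 km.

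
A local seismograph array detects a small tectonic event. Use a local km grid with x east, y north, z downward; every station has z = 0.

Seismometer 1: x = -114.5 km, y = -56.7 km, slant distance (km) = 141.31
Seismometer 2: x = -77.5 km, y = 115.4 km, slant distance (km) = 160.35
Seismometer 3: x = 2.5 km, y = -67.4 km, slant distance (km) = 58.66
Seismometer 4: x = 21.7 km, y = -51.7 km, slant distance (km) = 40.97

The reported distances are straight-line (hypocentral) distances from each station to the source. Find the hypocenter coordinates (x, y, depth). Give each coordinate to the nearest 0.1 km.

Each station gives a sphere (x−x_i)² + (y−y_i)² + z² = d_i² (stations at z=0).
Subtracting the Seismometer 1 sphere from Seismometer 2 and Seismometer 3: z² cancels, leaving linear equations in x and y:
74.0 x + 344.2 y = -2745.34
234.0 x − 21.4 y = 4751.39
Solving: x ≈ 19.198, y ≈ -12.103 km (keep extra digits for the depth step; rounded: 19.2, -12.1).
Then from the Seismometer 1 sphere: z² = 141.31² − (x + 114.5)² − (y + 56.7)² with x = 19.198, y = -12.103, so z ≈ 10.221 ≈ 10.2 km.

x ≈ 19.2 km, y ≈ -12.1 km, depth ≈ 10.2 km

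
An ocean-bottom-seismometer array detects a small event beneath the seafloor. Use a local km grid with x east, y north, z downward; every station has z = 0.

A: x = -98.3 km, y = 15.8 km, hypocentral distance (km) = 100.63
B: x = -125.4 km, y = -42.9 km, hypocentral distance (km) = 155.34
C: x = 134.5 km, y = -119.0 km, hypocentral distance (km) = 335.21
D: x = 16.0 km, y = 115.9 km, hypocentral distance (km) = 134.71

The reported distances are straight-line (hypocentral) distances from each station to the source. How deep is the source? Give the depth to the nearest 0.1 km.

44.5 km

Each station gives a sphere (x−x_i)² + (y−y_i)² + z² = d_i² (stations at z=0).
Subtracting the A sphere from B and C: z² cancels, leaving linear equations in x and y:
-54.2 x − 117.4 y = -6351.08
465.6 x − 269.6 y = -79900.63
Solving: x ≈ -110.692, y ≈ 105.201 km (keep extra digits for the depth step; rounded: -110.7, 105.2).
Then from the A sphere: z² = 100.63² − (x + 98.3)² − (y − 15.8)² with x = -110.692, y = 105.201, so z ≈ 44.501 ≈ 44.5 km.
Check against D (with the unrounded solution): distance 134.71 ≈ 134.71 km. ✓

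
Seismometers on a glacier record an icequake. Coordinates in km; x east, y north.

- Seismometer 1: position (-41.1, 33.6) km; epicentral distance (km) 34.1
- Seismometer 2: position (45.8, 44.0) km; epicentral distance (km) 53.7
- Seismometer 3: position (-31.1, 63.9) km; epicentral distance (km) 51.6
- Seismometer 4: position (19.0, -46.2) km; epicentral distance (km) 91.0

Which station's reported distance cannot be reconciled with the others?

Solve using three stations at a time. Using Seismometer 1, Seismometer 2, Seismometer 4 (subtract circle equations pairwise → linear system) gives (x, y) ≈ (-7.8, 40.8).
Distances from that point to each station vs reported:
  Seismometer 1: calculated 34.1 vs reported 34.1 → residual 0.0 km
  Seismometer 2: calculated 53.7 vs reported 53.7 → residual 0.0 km
  Seismometer 3: calculated 32.8 vs reported 51.6 → residual 18.8 km
  Seismometer 4: calculated 91.0 vs reported 91.0 → residual 0.0 km
Seismometer 1, Seismometer 2, Seismometer 4 are mutually consistent (residuals ≈ 0); Seismometer 3 is off by 18.8 km.

Seismometer 3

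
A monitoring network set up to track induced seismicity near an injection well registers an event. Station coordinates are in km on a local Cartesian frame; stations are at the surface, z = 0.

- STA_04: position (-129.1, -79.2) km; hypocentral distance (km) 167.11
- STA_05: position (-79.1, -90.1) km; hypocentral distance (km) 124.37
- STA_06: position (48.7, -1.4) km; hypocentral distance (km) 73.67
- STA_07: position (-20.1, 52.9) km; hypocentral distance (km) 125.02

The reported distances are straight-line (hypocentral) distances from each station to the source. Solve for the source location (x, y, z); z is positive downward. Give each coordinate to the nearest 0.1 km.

Each station gives a sphere (x−x_i)² + (y−y_i)² + z² = d_i² (stations at z=0).
Subtracting the STA_04 sphere from STA_05 and STA_06: z² cancels, leaving linear equations in x and y:
100.0 x − 21.8 y = 3893.23
355.6 x + 155.6 y = 1932.68
Solving: x ≈ 27.793, y ≈ -51.096 km (keep extra digits for the depth step; rounded: 27.8, -51.1).
Then from the STA_04 sphere: z² = 167.11² − (x + 129.1)² − (y + 79.2)² with x = 27.793, y = -51.096, so z ≈ 50.205 ≈ 50.2 km.

x ≈ 27.8 km, y ≈ -51.1 km, depth ≈ 50.2 km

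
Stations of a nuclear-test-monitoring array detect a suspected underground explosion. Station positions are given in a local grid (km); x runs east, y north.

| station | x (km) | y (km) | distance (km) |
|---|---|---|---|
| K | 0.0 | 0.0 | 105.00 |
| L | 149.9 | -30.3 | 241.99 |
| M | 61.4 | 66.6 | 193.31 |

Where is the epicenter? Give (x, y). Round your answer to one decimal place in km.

(-91.1, -52.2)

Circle about each station: x² + y² = 105.00²; (x − 149.9)² + (y + 30.3)² = 241.99²; (x − 61.4)² + (y − 66.6)² = 193.31².
Subtracting pairs of circle equations eliminates x²+y² and gives linear equations (the radical axes):
299.8 x − 60.6 y = -24146.06
122.8 x + 133.2 y = -18138.24
Solving the 2×2 system: x ≈ -91.1, y ≈ -52.2 km.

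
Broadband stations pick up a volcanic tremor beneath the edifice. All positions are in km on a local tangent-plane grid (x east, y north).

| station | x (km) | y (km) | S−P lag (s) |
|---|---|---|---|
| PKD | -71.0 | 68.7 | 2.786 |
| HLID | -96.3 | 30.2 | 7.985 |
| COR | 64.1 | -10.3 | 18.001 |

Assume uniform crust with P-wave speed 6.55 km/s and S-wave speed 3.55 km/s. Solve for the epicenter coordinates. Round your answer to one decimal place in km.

Distance from S−P lag: d = Δt · v_P v_S / (v_P − v_S) = Δt · (6.55·3.55)/(6.55−3.55) ≈ 7.7508·Δt.
So d_PKD = 21.59, d_HLID = 61.89, d_COR = 139.52 km.
Circle about each station: (x + 71.0)² + (y − 68.7)² = 21.59²; (x + 96.3)² + (y − 30.2)² = 61.89²; (x − 64.1)² + (y + 10.3)² = 139.52².
Subtracting the PKD equation from the HLID and COR equations removes the quadratic terms:
-50.6 x − 77.0 y = -2939.20
270.2 x − 158.0 y = -24545.49
Solving the 2×2 system: x ≈ -49.5, y ≈ 70.7 km.
Check against PKD (with the unrounded x, y): √((x + 71.0)²+(y − 68.7)²) = 21.59 ≈ 21.59 km. ✓

(-49.5, 70.7)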